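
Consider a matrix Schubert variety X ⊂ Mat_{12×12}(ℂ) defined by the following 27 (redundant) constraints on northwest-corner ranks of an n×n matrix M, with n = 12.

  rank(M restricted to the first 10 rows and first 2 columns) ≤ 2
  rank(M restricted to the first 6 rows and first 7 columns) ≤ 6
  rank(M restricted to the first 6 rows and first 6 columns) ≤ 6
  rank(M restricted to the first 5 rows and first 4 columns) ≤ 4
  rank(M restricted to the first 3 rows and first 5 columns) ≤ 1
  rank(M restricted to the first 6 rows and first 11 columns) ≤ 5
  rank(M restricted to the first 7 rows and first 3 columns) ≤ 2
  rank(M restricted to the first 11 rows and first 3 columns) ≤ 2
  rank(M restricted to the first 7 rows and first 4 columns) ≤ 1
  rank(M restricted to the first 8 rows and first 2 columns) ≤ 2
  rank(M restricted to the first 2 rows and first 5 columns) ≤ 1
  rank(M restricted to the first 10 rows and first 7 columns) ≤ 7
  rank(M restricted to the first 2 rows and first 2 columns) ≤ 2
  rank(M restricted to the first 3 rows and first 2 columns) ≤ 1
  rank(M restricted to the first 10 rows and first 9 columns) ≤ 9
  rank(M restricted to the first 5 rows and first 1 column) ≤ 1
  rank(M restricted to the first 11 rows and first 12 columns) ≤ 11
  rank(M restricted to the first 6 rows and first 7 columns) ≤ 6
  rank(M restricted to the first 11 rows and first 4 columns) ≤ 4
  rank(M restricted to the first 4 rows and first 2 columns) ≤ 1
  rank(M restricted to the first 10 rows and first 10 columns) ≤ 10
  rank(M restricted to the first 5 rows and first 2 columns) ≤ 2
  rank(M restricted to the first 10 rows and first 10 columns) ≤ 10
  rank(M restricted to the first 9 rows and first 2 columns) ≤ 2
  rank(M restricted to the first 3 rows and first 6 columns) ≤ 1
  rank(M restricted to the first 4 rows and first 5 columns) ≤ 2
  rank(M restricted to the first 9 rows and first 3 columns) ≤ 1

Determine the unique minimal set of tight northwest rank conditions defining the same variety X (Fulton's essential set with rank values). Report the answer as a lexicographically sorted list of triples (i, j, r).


Reconstructing r_w from the 27 given conditions:

  1 1 1 1 1 1 1 1 1 1 1 1
  1 1 1 1 1 1 2 2 2 2 2 2
  1 1 1 1 1 1 2 3 3 3 3 3
  1 1 1 1 2 2 3 4 4 4 4 4
  1 1 1 1 2 3 4 5 5 5 5 5
  1 1 1 1 2 3 4 5 5 5 5 6
  1 1 1 1 2 3 4 5 6 6 6 7
  1 1 1 2 3 4 5 6 7 7 7 8
  1 1 1 2 3 4 5 6 7 8 8 9
  1 2 2 3 4 5 6 7 8 9 9 10
  1 2 2 3 4 5 6 7 8 9 10 11
  1 2 3 4 5 6 7 8 9 10 11 12

hence w(1..12) = (1, 7, 8, 5, 6, 12, 9, 4, 10, 2, 11, 3).

|D(w)|=30, |Ess(w)|=5:

[(3, 6, 1), (6, 11, 5), (7, 4, 1), (9, 3, 1), (11, 3, 2)]


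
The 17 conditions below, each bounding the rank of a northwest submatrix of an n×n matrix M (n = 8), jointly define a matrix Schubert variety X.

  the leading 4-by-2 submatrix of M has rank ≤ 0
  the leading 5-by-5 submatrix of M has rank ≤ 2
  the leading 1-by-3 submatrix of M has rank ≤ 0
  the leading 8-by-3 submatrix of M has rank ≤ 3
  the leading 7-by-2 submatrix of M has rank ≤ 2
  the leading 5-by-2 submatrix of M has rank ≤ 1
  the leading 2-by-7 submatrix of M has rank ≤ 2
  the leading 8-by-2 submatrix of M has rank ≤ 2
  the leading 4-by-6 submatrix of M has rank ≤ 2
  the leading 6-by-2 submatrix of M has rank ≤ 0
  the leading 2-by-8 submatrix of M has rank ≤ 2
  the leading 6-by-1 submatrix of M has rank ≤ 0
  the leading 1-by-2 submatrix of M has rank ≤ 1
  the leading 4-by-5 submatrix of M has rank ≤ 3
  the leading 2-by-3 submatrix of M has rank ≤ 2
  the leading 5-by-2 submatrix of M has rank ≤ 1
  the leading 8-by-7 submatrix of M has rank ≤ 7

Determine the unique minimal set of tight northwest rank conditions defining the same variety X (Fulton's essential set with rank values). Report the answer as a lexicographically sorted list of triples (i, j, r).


Reconstructing r_w from the 17 given conditions:

  i=1: 0, 0, 0, 1, 1, 1, 1, 1
  i=2: 0, 0, 1, 2, 2, 2, 2, 2
  i=3: 0, 0, 1, 2, 2, 2, 3, 3
  i=4: 0, 0, 1, 2, 2, 2, 3, 4
  i=5: 0, 0, 1, 2, 2, 3, 4, 5
  i=6: 0, 0, 1, 2, 3, 4, 5, 6
  i=7: 1, 1, 2, 3, 4, 5, 6, 7
  i=8: 1, 2, 3, 4, 5, 6, 7, 8

giving w = (4, 3, 7, 8, 6, 5, 1, 2) via Δ²R.

Rothe diagram D(w) (18 cells), 4 SE-corners (essential conditions):

[(1, 3, 0), (4, 6, 2), (5, 5, 2), (6, 2, 0)]


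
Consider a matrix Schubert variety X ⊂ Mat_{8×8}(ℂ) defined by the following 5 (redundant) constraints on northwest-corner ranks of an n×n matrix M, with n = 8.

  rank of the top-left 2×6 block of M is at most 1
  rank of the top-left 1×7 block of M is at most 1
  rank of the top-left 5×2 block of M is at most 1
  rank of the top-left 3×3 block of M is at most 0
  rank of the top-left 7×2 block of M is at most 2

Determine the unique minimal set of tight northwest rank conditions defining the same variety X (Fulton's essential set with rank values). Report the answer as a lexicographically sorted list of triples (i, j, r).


Computing R[i][j] = min implied NW-rank bound (n=8, 5 conditions):

  0, 0, 0, 1, 1, 1, 1, 1
  0, 0, 0, 1, 1, 1, 2, 2
  0, 0, 0, 1, 2, 2, 3, 3
  1, 1, 1, 2, 3, 3, 4, 4
  1, 1, 2, 3, 4, 4, 5, 5
  1, 2, 3, 4, 5, 5, 6, 6
  1, 2, 3, 4, 5, 6, 7, 7
  1, 2, 3, 4, 5, 6, 7, 8

giving w = (4, 7, 5, 1, 3, 2, 6, 8) via Δ²R.

|D(w)|=12, |Ess(w)|=3:

[(2, 6, 1), (3, 3, 0), (5, 2, 1)]


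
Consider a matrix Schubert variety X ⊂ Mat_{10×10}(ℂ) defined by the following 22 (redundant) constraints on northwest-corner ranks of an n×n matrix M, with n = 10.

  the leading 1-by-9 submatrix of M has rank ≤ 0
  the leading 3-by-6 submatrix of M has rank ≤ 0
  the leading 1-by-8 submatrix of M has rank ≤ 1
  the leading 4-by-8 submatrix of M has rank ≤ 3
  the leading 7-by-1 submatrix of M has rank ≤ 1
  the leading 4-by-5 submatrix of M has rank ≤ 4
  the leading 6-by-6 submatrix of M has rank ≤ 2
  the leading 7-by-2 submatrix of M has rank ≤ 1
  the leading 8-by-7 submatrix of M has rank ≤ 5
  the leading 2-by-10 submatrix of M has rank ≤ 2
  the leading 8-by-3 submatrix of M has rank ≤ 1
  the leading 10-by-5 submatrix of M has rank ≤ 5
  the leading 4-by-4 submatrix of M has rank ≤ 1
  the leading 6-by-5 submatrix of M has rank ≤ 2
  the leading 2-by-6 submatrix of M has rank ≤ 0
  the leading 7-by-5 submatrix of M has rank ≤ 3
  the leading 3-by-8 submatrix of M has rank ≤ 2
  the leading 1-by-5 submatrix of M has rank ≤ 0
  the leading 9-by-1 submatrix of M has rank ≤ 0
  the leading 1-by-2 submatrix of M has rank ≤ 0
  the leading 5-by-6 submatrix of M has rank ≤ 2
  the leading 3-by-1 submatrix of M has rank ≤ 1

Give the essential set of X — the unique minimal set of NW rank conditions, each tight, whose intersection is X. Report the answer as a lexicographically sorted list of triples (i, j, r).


Computing R[i][j] = min implied NW-rank bound (n=10, 22 conditions):

  R[1]: 0, 0, 0, 0, 0, 0, 0, 0, 0, 1
  R[2]: 0, 0, 0, 0, 0, 0, 1, 1, 1, 2
  R[3]: 0, 0, 0, 0, 0, 0, 1, 2, 2, 3
  R[4]: 0, 1, 1, 1, 1, 1, 2, 3, 3, 4
  R[5]: 0, 1, 1, 2, 2, 2, 3, 4, 4, 5
  R[6]: 0, 1, 1, 2, 2, 2, 3, 4, 5, 6
  R[7]: 0, 1, 1, 2, 3, 3, 4, 5, 6, 7
  R[8]: 0, 1, 1, 2, 3, 4, 5, 6, 7, 8
  R[9]: 0, 1, 2, 3, 4, 5, 6, 7, 8, 9
  R[10]: 1, 2, 3, 4, 5, 6, 7, 8, 9, 10

the unique w with this rank table is (10, 7, 8, 2, 4, 9, 5, 6, 3, 1).

5 SE-corners of the 33-cell Rothe diagram give Ess(w):

[(1, 9, 0), (3, 6, 0), (6, 6, 2), (8, 3, 1), (9, 1, 0)]


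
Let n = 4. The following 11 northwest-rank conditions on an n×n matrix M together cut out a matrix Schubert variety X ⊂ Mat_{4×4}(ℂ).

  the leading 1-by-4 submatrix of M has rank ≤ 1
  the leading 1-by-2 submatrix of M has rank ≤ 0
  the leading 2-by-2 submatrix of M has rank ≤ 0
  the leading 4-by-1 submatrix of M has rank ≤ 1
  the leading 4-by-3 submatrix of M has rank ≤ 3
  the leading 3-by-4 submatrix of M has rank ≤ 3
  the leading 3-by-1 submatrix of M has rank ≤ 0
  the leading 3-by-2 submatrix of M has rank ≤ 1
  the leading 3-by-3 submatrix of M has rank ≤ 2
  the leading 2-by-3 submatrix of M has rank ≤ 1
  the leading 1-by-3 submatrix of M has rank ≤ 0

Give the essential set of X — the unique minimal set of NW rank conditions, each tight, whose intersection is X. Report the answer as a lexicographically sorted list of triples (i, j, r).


The tightest implied rank at each (i,j), from the 11 conditions:

  R[1]: 0, 0, 0, 1
  R[2]: 0, 0, 1, 2
  R[3]: 0, 1, 2, 3
  R[4]: 1, 2, 3, 4

so w = (4, 3, 2, 1).

|D(w)|=6, |Ess(w)|=3:

[(1, 3, 0), (2, 2, 0), (3, 1, 0)]


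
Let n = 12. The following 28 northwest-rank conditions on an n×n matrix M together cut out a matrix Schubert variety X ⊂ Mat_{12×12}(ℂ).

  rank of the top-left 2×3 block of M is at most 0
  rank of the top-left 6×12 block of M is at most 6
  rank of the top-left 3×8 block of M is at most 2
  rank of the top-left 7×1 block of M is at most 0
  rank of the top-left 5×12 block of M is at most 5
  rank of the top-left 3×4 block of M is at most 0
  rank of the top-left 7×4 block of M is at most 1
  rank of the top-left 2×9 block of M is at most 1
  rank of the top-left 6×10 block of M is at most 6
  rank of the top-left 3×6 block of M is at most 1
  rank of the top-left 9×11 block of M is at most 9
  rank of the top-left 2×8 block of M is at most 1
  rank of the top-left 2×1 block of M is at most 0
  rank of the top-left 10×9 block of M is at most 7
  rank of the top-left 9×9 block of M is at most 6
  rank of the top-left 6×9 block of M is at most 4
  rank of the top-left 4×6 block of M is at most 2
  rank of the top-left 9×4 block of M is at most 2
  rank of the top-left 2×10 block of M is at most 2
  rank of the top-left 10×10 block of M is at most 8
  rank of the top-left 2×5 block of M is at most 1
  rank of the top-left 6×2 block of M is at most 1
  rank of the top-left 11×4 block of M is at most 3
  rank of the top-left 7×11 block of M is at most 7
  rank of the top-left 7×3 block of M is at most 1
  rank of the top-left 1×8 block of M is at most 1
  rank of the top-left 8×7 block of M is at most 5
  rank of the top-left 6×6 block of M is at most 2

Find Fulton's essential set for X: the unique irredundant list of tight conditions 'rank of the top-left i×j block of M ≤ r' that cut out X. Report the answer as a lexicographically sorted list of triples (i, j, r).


Reconstructing r_w from the 28 given conditions:

  row 1: 0 0 0 0 1 1 1 1 1 1 1 1
  row 2: 0 0 0 0 1 1 1 1 1 2 2 2
  row 3: 0 0 0 0 1 1 2 2 2 3 3 3
  row 4: 0 1 1 1 2 2 3 3 3 4 4 4
  row 5: 0 1 1 1 2 2 3 4 4 5 5 5
  row 6: 0 1 1 1 2 2 3 4 4 5 6 6
  row 7: 0 1 1 1 2 3 4 5 5 6 7 7
  row 8: 1 2 2 2 3 4 5 6 6 7 8 8
  row 9: 1 2 2 2 3 4 5 6 6 7 8 9
  row 10: 1 2 3 3 4 5 6 7 7 8 9 10
  row 11: 1 2 3 3 4 5 6 7 8 9 10 11
  row 12: 1 2 3 4 5 6 7 8 9 10 11 12

the unique w with this rank table is (5, 10, 7, 2, 8, 11, 6, 1, 12, 3, 9, 4).

D(w) has 34 cells with 10 SE-corners; essential set:

[(2, 9, 1), (3, 4, 0), (3, 6, 1), (6, 6, 2), (6, 9, 4), (7, 1, 0), (7, 4, 1), (9, 4, 2), (9, 9, 6), (11, 4, 3)]


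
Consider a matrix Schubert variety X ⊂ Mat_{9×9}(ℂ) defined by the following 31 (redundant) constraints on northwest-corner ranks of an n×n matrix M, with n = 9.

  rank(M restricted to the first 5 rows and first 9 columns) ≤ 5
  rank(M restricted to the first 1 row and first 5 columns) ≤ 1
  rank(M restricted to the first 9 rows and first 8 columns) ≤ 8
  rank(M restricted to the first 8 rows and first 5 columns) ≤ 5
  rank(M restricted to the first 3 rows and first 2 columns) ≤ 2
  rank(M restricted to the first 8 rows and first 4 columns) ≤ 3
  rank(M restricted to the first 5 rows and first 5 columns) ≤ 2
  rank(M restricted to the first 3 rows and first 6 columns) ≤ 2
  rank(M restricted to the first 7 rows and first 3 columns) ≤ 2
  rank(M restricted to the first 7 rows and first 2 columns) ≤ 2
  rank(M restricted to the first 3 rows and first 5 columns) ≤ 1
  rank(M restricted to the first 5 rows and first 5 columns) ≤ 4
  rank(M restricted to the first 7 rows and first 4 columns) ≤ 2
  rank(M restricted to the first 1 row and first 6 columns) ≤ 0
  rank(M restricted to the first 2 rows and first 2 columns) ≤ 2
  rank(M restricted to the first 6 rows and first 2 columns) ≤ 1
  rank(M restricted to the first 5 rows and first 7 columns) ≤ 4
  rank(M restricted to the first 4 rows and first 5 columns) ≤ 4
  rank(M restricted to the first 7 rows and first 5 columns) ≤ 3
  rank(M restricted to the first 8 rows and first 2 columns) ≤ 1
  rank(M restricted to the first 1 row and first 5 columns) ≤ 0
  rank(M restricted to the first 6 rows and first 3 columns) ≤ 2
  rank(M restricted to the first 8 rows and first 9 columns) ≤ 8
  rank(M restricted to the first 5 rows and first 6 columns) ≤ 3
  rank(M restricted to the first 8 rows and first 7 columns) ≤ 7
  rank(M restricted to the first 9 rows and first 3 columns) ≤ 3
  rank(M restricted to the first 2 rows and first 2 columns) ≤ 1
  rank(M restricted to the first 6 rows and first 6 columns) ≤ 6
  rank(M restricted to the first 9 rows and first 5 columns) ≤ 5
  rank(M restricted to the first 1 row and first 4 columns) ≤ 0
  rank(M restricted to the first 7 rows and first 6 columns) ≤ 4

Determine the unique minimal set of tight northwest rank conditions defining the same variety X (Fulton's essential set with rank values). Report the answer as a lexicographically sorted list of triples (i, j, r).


Propagating the 31 rank bounds to every northwest block:

  row 1: 0 0 0 0 0 0 1 1 1
  row 2: 1 1 1 1 1 1 2 2 2
  row 3: 1 1 1 1 1 2 3 3 3
  row 4: 1 1 2 2 2 3 4 4 4
  row 5: 1 1 2 2 2 3 4 5 5
  row 6: 1 1 2 2 3 4 5 6 6
  row 7: 1 1 2 2 3 4 5 6 7
  row 8: 1 1 2 3 4 5 6 7 8
  row 9: 1 2 3 4 5 6 7 8 9

the unique w with this rank table is (7, 1, 6, 3, 8, 5, 9, 4, 2).

Rothe diagram D(w) (19 cells), 5 SE-corners (essential conditions):

[(1, 6, 0), (3, 5, 1), (5, 5, 2), (7, 4, 2), (8, 2, 1)]


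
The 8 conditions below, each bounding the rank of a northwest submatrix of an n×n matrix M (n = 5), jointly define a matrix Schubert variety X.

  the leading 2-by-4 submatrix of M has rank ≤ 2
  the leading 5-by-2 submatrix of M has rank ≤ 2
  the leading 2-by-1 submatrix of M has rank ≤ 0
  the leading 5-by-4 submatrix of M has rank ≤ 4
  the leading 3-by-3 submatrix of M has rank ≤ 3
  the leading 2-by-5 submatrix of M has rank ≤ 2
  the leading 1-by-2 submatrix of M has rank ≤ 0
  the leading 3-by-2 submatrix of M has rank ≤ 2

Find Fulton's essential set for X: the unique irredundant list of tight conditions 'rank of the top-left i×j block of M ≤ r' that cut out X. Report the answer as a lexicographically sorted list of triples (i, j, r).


Propagating the 8 rank bounds to every northwest block:

  i=1: 0 | 0 | 1 | 1 | 1
  i=2: 0 | 1 | 2 | 2 | 2
  i=3: 1 | 2 | 3 | 3 | 3
  i=4: 1 | 2 | 3 | 4 | 4
  i=5: 1 | 2 | 3 | 4 | 5

reading off 1-entries of Δ²R: w = (3, 2, 1, 4, 5).

ℓ(w)=3; the 2 essential cells (i,j,r):

[(1, 2, 0), (2, 1, 0)]


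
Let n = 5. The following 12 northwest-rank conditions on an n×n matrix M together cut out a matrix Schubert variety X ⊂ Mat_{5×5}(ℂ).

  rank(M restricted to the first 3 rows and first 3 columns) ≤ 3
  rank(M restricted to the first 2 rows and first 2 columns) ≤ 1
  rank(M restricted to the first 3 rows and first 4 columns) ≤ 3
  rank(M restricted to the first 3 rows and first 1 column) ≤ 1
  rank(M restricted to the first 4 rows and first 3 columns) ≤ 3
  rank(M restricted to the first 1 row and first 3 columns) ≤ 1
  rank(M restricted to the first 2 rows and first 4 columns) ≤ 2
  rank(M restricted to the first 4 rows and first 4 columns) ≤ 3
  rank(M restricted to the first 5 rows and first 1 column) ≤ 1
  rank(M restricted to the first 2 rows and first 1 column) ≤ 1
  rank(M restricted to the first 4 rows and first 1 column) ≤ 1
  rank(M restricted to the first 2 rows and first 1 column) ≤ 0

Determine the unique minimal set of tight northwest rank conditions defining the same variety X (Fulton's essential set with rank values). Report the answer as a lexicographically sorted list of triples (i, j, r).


Rank table r_w(5×5) implied by the 12 constraints:

  R[1]: 0 1 1 1 1
  R[2]: 0 1 2 2 2
  R[3]: 1 2 3 3 3
  R[4]: 1 2 3 3 4
  R[5]: 1 2 3 4 5

so w = (2, 3, 1, 5, 4).

ℓ(w)=3; the 2 essential cells (i,j,r):

[(2, 1, 0), (4, 4, 3)]


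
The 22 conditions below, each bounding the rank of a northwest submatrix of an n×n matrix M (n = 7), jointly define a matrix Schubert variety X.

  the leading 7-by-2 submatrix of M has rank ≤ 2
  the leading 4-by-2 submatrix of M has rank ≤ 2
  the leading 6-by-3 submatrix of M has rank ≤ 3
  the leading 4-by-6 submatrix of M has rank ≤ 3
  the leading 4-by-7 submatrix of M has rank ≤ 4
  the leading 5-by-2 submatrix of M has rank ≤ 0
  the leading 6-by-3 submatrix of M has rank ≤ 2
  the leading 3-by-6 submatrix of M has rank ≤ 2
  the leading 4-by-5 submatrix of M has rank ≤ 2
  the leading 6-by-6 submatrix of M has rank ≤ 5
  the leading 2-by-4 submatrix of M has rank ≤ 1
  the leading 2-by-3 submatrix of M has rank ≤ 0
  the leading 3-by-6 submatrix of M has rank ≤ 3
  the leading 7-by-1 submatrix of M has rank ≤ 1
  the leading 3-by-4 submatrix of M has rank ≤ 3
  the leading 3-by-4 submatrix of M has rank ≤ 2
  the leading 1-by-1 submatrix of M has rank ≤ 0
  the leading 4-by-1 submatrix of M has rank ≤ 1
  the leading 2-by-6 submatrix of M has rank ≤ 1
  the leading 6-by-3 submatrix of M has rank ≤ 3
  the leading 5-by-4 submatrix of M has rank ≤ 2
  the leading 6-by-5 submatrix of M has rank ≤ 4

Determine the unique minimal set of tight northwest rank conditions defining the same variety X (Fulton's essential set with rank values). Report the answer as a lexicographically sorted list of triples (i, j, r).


Recovering R(i,j) via the rank-extension bound from the 22 conditions:

  R[1]: 0  0  0  1  1  1  1
  R[2]: 0  0  0  1  1  1  2
  R[3]: 0  0  1  2  2  2  3
  R[4]: 0  0  1  2  2  3  4
  R[5]: 0  0  1  2  3  4  5
  R[6]: 1  1  2  3  4  5  6
  R[7]: 1  2  3  4  5  6  7

second differences of R give the permutation w = (4, 7, 3, 6, 5, 1, 2).

ℓ(w)=15; the 4 essential cells (i,j,r):

[(2, 3, 0), (2, 6, 1), (4, 5, 2), (5, 2, 0)]


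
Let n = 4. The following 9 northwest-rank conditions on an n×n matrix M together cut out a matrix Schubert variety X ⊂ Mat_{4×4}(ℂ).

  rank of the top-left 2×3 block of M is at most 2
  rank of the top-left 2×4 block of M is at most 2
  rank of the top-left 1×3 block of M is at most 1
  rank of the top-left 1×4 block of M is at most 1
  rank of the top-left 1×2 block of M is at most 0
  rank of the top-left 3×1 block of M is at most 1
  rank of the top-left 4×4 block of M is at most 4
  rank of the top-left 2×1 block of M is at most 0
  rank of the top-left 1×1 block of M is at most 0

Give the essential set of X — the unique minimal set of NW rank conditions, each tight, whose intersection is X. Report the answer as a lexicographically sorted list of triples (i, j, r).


Recovering R(i,j) via the rank-extension bound from the 9 conditions:

  row 1: 0 0 1 1
  row 2: 0 1 2 2
  row 3: 1 2 3 3
  row 4: 1 2 3 4

hence w(1..4) = (3, 2, 1, 4).

|D(w)|=3, |Ess(w)|=2:

[(1, 2, 0), (2, 1, 0)]


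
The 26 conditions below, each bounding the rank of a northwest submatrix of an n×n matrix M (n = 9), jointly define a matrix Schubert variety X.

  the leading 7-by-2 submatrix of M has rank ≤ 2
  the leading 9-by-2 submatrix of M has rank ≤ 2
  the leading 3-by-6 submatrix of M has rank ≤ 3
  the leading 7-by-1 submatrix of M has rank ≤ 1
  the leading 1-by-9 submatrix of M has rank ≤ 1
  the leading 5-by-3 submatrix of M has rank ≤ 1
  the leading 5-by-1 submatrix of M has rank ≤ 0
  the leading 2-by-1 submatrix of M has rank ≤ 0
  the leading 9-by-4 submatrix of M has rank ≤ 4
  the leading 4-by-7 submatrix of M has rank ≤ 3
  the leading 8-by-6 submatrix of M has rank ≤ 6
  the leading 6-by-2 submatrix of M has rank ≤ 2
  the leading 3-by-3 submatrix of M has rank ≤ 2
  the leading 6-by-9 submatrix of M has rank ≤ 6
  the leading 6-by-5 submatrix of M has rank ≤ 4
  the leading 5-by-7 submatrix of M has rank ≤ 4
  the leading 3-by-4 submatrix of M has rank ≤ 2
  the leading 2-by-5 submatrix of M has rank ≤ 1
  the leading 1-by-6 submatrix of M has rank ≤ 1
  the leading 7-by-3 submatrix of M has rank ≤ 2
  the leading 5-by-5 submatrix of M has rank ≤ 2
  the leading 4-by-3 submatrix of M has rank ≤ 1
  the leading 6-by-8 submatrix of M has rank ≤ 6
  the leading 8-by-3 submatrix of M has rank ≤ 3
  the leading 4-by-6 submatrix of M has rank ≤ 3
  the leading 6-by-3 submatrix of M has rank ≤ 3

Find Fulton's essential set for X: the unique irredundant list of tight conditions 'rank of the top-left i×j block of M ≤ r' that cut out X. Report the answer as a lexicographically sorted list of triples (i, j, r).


Computing R[i][j] = min implied NW-rank bound (n=9, 26 conditions):

  0, 1, 1, 1, 1, 1, 1, 1, 1
  0, 1, 1, 1, 1, 2, 2, 2, 2
  0, 1, 1, 2, 2, 3, 3, 3, 3
  0, 1, 1, 2, 2, 3, 3, 4, 4
  0, 1, 1, 2, 2, 3, 4, 5, 5
  1, 2, 2, 3, 3, 4, 5, 6, 6
  1, 2, 2, 3, 4, 5, 6, 7, 7
  1, 2, 3, 4, 5, 6, 7, 8, 8
  1, 2, 3, 4, 5, 6, 7, 8, 9

second differences of R give the permutation w = (2, 6, 4, 8, 7, 1, 5, 3, 9).

|D(w)|=15, |Ess(w)|=6:

[(2, 5, 1), (4, 7, 3), (5, 1, 0), (5, 3, 1), (5, 5, 2), (7, 3, 2)]


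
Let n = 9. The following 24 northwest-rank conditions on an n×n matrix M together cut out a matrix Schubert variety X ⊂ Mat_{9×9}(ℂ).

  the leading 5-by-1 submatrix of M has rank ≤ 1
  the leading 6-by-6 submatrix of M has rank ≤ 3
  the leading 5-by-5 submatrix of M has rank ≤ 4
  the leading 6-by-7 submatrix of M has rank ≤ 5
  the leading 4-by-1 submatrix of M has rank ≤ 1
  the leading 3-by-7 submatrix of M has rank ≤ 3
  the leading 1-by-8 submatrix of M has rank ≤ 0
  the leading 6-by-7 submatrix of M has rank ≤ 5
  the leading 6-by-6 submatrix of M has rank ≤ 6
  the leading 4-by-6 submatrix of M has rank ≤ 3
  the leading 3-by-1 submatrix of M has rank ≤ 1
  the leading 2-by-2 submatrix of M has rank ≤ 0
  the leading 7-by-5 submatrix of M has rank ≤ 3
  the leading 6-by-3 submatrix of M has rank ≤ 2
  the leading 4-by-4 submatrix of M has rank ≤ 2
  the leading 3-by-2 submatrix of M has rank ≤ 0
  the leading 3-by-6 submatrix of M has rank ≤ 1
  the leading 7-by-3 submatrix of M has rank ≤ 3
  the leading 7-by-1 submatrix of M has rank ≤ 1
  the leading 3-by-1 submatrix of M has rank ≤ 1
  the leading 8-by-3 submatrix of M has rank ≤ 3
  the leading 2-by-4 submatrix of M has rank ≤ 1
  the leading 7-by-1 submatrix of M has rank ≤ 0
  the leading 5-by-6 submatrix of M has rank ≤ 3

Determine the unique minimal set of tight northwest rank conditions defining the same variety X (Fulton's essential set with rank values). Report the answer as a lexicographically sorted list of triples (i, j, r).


Rank table r_w(9×9) implied by the 24 constraints:

  0  0  0  0  0  0  0  0  1
  0  0  1  1  1  1  1  1  2
  0  0  1  1  1  1  2  2  3
  0  1  2  2  2  2  3  3  4
  0  1  2  3  3  3  4  4  5
  0  1  2  3  3  3  4  5  6
  0  1  2  3  3  4  5  6  7
  1  2  3  4  4  5  6  7  8
  1  2  3  4  5  6  7  8  9

so w = (9, 3, 7, 2, 4, 8, 6, 1, 5).

Rothe diagram D(w) (22 cells), 6 SE-corners (essential conditions):

[(1, 8, 0), (3, 2, 0), (3, 6, 1), (6, 6, 3), (7, 1, 0), (7, 5, 3)]


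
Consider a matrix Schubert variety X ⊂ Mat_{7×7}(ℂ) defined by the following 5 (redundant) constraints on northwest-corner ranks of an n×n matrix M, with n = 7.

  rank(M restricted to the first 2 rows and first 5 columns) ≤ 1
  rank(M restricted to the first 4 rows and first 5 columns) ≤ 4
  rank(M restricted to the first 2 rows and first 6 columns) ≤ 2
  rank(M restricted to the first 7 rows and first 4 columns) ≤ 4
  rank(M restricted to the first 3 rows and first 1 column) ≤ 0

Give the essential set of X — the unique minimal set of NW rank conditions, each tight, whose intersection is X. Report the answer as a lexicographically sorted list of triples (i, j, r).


Propagating the 5 rank bounds to every northwest block:

  R[1]: 0 | 1 | 1 | 1 | 1 | 1 | 1
  R[2]: 0 | 1 | 1 | 1 | 1 | 2 | 2
  R[3]: 0 | 1 | 2 | 2 | 2 | 3 | 3
  R[4]: 1 | 2 | 3 | 3 | 3 | 4 | 4
  R[5]: 1 | 2 | 3 | 4 | 4 | 5 | 5
  R[6]: 1 | 2 | 3 | 4 | 5 | 6 | 6
  R[7]: 1 | 2 | 3 | 4 | 5 | 6 | 7

the unique w with this rank table is (2, 6, 3, 1, 4, 5, 7).

D(w) has 6 cells with 2 SE-corners; essential set:

[(2, 5, 1), (3, 1, 0)]


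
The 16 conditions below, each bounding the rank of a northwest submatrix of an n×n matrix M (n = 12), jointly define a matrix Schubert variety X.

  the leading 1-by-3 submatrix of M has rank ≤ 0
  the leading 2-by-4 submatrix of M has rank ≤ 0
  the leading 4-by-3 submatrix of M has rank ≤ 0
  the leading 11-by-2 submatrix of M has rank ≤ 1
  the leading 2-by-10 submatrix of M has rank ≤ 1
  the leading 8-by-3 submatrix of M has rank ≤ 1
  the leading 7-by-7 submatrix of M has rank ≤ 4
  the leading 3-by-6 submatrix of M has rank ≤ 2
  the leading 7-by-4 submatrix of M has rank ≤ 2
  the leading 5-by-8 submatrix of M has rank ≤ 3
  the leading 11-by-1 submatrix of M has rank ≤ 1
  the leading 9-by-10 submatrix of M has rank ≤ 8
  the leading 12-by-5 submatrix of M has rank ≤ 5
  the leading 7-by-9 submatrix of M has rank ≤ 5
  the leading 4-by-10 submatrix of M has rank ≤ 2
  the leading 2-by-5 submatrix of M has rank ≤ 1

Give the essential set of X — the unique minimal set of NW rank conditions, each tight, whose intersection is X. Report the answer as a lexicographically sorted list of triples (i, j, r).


Propagating the 16 rank bounds to every northwest block:

  row 1: 0  0  0  0  1  1  1  1  1  1  1  1
  row 2: 0  0  0  0  1  1  1  1  1  1  2  2
  row 3: 0  0  0  1  2  2  2  2  2  2  3  3
  row 4: 0  0  0  1  2  2  2  2  2  2  3  4
  row 5: 1  1  1  2  3  3  3  3  3  3  4  5
  row 6: 1  1  1  2  3  4  4  4  4  4  5  6
  row 7: 1  1  1  2  3  4  4  5  5  5  6  7
  row 8: 1  1  1  2  3  4  5  6  6  6  7  8
  row 9: 1  1  2  3  4  5  6  7  7  7  8  9
  row 10: 1  1  2  3  4  5  6  7  8  8  9  10
  row 11: 1  1  2  3  4  5  6  7  8  9  10  11
  row 12: 1  2  3  4  5  6  7  8  9  10  11  12

second differences of R give the permutation w = (5, 11, 4, 12, 1, 6, 8, 7, 3, 9, 10, 2).

D(w) has 34 cells with 7 SE-corners; essential set:

[(2, 4, 0), (2, 10, 1), (4, 3, 0), (4, 10, 2), (7, 7, 4), (8, 3, 1), (11, 2, 1)]


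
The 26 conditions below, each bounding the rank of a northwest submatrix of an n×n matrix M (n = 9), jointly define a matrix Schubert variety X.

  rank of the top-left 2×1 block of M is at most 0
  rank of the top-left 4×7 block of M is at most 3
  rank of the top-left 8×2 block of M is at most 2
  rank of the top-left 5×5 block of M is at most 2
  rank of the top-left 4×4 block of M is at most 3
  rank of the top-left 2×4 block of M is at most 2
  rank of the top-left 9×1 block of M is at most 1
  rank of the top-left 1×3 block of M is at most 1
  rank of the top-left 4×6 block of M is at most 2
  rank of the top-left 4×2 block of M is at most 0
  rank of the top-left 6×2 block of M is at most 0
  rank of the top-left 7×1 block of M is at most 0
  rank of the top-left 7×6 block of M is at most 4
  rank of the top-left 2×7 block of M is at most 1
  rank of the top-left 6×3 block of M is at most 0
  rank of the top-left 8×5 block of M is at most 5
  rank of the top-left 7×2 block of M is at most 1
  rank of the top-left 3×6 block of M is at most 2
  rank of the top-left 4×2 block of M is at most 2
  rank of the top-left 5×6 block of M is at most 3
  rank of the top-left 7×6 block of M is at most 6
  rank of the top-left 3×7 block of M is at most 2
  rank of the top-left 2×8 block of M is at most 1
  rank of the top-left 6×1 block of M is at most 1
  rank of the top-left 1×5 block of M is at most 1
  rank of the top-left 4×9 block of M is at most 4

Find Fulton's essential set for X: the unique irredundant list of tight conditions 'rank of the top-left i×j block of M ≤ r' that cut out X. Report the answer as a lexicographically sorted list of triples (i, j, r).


Rank table r_w(9×9) implied by the 26 constraints:

  0  0  0  1  1  1  1  1  1
  0  0  0  1  1  1  1  1  2
  0  0  0  1  2  2  2  2  3
  0  0  0  1  2  2  3  3  4
  0  0  0  1  2  3  4  4  5
  0  0  0  1  2  3  4  5  6
  0  1  1  2  3  4  5  6  7
  1  2  2  3  4  5  6  7  8
  1  2  3  4  5  6  7  8  9

reading off 1-entries of Δ²R: w = (4, 9, 5, 7, 6, 8, 2, 1, 3).

|D(w)|=24, |Ess(w)|=4:

[(2, 8, 1), (4, 6, 2), (6, 3, 0), (7, 1, 0)]


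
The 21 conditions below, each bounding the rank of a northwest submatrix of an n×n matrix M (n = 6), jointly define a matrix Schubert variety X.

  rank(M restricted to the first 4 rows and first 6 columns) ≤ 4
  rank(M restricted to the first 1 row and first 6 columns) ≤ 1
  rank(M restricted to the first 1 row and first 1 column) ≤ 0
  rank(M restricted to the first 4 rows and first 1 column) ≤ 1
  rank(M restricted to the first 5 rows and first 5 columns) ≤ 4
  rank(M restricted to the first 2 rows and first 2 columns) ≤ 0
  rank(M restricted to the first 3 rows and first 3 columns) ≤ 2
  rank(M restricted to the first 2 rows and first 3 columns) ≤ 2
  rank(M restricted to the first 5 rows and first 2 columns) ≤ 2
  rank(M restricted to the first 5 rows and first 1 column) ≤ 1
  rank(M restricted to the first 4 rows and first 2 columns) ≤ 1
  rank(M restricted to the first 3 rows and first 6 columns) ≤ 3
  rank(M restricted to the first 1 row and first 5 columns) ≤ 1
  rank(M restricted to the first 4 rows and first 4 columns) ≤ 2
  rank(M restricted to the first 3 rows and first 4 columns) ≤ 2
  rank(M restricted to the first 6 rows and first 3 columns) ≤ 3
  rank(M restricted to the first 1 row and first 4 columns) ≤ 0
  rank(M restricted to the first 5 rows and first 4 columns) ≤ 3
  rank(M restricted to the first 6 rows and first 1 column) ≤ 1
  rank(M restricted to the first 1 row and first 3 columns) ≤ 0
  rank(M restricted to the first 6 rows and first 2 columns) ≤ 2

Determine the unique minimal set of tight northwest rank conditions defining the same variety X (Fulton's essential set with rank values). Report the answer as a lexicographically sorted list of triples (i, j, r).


Computing R[i][j] = min implied NW-rank bound (n=6, 21 conditions):

  0 | 0 | 0 | 0 | 1 | 1
  0 | 0 | 1 | 1 | 2 | 2
  1 | 1 | 2 | 2 | 3 | 3
  1 | 1 | 2 | 2 | 3 | 4
  1 | 2 | 3 | 3 | 4 | 5
  1 | 2 | 3 | 4 | 5 | 6

second differences of R give the permutation w = (5, 3, 1, 6, 2, 4).

ℓ(w)=8; the 4 essential cells (i,j,r):

[(1, 4, 0), (2, 2, 0), (4, 2, 1), (4, 4, 2)]


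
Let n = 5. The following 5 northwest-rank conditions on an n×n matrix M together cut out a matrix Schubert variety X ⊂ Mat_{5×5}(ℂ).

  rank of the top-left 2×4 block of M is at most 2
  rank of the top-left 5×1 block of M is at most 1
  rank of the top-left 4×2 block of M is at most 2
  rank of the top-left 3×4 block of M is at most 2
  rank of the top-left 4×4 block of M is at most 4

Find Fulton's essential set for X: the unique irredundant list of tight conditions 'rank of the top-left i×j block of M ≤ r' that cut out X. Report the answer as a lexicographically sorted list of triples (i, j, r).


Recovering R(i,j) via the rank-extension bound from the 5 conditions:

  R[1]: 1 1 1 1 1
  R[2]: 1 2 2 2 2
  R[3]: 1 2 2 2 3
  R[4]: 1 2 3 3 4
  R[5]: 1 2 3 4 5

reading off 1-entries of Δ²R: w = (1, 2, 5, 3, 4).

1 SE-corner of the 2-cell Rothe diagram gives Ess(w):

[(3, 4, 2)]


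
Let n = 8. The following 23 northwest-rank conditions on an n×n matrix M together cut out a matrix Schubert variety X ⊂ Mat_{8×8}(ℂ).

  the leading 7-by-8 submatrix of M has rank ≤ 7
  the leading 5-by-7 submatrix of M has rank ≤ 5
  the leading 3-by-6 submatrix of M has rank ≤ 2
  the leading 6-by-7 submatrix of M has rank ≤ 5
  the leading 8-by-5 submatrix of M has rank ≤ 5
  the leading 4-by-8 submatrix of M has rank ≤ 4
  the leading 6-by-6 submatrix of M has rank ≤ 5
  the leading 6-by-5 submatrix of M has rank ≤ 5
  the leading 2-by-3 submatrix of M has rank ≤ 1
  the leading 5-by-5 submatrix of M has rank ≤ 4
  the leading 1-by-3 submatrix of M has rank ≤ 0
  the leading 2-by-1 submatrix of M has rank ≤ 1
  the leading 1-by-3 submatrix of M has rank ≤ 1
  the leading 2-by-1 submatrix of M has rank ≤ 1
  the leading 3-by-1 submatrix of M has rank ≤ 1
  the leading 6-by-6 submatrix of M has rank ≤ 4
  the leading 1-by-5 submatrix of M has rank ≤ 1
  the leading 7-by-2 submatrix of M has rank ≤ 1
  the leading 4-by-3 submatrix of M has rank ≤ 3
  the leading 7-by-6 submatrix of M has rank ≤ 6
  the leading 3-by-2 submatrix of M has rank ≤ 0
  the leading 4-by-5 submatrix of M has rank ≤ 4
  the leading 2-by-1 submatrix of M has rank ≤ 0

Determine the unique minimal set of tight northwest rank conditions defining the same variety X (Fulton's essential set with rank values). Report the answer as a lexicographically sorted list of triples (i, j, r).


Computing R[i][j] = min implied NW-rank bound (n=8, 23 conditions):

  R[1]: 0  0  0  1  1  1  1  1
  R[2]: 0  0  1  2  2  2  2  2
  R[3]: 0  0  1  2  2  2  3  3
  R[4]: 1  1  2  3  3  3  4  4
  R[5]: 1  1  2  3  4  4  5  5
  R[6]: 1  1  2  3  4  4  5  6
  R[7]: 1  1  2  3  4  5  6  7
  R[8]: 1  2  3  4  5  6  7  8

the unique w with this rank table is (4, 3, 7, 1, 5, 8, 6, 2).

ℓ(w)=13; the 5 essential cells (i,j,r):

[(1, 3, 0), (3, 2, 0), (3, 6, 2), (6, 6, 4), (7, 2, 1)]


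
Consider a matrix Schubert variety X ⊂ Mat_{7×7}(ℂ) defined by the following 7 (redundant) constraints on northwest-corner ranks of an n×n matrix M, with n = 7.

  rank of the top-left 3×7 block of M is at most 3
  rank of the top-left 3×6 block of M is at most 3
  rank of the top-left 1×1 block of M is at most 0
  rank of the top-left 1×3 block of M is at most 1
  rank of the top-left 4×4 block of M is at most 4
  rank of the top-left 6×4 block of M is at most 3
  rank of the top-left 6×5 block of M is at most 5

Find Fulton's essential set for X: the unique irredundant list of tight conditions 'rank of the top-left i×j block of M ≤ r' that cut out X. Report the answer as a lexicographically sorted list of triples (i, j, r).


Computing R[i][j] = min implied NW-rank bound (n=7, 7 conditions):

  0  1  1  1  1  1  1
  1  2  2  2  2  2  2
  1  2  3  3  3  3  3
  1  2  3  3  4  4  4
  1  2  3  3  4  5  5
  1  2  3  3  4  5  6
  1  2  3  4  5  6  7

reading off 1-entries of Δ²R: w = (2, 1, 3, 5, 6, 7, 4).

2 SE-corners of the 4-cell Rothe diagram give Ess(w):

[(1, 1, 0), (6, 4, 3)]


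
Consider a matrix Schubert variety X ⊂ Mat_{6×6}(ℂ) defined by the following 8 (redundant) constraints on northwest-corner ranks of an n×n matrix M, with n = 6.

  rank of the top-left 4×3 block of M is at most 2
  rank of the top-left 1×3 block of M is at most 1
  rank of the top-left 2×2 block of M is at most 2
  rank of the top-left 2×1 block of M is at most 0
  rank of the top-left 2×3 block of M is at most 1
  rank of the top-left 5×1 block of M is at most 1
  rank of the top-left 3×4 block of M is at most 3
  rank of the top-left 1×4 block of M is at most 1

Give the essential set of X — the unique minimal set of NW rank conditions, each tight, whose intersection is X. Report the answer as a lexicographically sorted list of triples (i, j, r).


Computing R[i][j] = min implied NW-rank bound (n=6, 8 conditions):

  R[1]: 0, 1, 1, 1, 1, 1
  R[2]: 0, 1, 1, 2, 2, 2
  R[3]: 1, 2, 2, 3, 3, 3
  R[4]: 1, 2, 2, 3, 4, 4
  R[5]: 1, 2, 3, 4, 5, 5
  R[6]: 1, 2, 3, 4, 5, 6

giving w = (2, 4, 1, 5, 3, 6) via Δ²R.

Fulton essential set (3 of the 4 Rothe cells):

[(2, 1, 0), (2, 3, 1), (4, 3, 2)]


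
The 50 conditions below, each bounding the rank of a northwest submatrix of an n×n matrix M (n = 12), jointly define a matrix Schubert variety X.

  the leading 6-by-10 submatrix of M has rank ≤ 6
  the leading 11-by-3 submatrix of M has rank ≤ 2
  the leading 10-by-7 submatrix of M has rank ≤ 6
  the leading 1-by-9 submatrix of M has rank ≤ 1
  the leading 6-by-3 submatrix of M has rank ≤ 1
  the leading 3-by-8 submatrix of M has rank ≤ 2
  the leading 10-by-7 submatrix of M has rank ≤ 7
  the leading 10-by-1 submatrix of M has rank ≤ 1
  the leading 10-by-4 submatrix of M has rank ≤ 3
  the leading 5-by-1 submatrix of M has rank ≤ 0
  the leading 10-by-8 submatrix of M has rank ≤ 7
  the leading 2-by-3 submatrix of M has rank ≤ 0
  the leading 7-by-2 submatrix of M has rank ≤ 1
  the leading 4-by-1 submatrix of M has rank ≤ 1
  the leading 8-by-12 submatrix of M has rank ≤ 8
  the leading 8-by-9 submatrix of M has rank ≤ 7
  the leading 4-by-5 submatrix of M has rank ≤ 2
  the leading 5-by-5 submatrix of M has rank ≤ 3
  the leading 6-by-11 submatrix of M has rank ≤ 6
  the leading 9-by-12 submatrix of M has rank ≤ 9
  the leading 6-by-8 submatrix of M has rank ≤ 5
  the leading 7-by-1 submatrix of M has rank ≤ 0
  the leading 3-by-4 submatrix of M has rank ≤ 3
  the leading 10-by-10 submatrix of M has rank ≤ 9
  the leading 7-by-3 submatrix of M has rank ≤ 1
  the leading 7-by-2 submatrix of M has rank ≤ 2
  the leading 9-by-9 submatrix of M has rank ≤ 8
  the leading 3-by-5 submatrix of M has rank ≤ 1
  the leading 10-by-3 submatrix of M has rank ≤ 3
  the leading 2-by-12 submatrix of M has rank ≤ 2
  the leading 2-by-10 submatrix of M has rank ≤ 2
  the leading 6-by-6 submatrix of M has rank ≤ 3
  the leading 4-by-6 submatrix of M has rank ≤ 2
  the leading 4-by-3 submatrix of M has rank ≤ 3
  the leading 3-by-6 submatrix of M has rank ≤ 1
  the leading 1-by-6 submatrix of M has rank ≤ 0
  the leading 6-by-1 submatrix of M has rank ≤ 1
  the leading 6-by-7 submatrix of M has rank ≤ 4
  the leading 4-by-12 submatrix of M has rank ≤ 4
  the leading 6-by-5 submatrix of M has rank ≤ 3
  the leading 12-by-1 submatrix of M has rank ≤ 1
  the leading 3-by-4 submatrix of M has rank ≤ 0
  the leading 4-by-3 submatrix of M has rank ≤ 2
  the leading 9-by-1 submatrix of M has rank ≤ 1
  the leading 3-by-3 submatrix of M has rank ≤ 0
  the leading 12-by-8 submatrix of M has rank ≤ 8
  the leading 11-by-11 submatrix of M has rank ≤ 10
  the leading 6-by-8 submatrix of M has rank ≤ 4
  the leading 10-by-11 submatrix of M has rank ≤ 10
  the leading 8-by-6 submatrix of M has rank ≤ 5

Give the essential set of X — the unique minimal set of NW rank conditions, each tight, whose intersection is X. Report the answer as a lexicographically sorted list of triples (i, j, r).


Reconstructing r_w from the 50 given conditions:

  row 1: 0  0  0  0  0  0  1  1  1  1  1  1
  row 2: 0  0  0  0  1  1  2  2  2  2  2  2
  row 3: 0  0  0  0  1  1  2  2  3  3  3  3
  row 4: 0  1  1  1  2  2  3  3  4  4  4  4
  row 5: 0  1  1  2  3  3  4  4  5  5  5  5
  row 6: 0  1  1  2  3  3  4  4  5  6  6  6
  row 7: 0  1  1  2  3  4  5  5  6  7  7  7
  row 8: 1  2  2  3  4  5  6  6  7  8  8  8
  row 9: 1  2  2  3  4  5  6  7  8  9  9  9
  row 10: 1  2  2  3  4  5  6  7  8  9  10  10
  row 11: 1  2  2  3  4  5  6  7  8  9  10  11
  row 12: 1  2  3  4  5  6  7  8  9  10  11  12

giving w = (7, 5, 9, 2, 4, 10, 6, 1, 8, 11, 12, 3) via Δ²R.

Rothe diagram D(w) (28 cells), 9 SE-corners (essential conditions):

[(1, 6, 0), (3, 4, 0), (3, 6, 1), (3, 8, 2), (6, 6, 3), (6, 8, 4), (7, 1, 0), (7, 3, 1), (11, 3, 2)]


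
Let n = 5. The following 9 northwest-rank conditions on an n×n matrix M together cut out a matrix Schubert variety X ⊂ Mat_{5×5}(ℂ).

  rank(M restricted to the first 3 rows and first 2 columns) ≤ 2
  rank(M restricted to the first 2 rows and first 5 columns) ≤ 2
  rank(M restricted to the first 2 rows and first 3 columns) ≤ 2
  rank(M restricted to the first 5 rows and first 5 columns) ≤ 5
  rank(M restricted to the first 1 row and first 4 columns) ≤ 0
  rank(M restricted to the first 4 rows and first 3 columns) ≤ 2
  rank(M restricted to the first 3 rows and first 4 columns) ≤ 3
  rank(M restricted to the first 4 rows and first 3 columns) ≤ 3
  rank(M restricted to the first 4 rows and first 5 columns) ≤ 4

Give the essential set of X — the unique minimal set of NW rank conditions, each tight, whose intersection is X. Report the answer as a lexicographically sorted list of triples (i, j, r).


Propagating the 9 rank bounds to every northwest block:

  R[1]: 0 | 0 | 0 | 0 | 1
  R[2]: 1 | 1 | 1 | 1 | 2
  R[3]: 1 | 2 | 2 | 2 | 3
  R[4]: 1 | 2 | 2 | 3 | 4
  R[5]: 1 | 2 | 3 | 4 | 5

giving w = (5, 1, 2, 4, 3) via Δ²R.

Rothe diagram D(w) (5 cells), 2 SE-corners (essential conditions):

[(1, 4, 0), (4, 3, 2)]
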